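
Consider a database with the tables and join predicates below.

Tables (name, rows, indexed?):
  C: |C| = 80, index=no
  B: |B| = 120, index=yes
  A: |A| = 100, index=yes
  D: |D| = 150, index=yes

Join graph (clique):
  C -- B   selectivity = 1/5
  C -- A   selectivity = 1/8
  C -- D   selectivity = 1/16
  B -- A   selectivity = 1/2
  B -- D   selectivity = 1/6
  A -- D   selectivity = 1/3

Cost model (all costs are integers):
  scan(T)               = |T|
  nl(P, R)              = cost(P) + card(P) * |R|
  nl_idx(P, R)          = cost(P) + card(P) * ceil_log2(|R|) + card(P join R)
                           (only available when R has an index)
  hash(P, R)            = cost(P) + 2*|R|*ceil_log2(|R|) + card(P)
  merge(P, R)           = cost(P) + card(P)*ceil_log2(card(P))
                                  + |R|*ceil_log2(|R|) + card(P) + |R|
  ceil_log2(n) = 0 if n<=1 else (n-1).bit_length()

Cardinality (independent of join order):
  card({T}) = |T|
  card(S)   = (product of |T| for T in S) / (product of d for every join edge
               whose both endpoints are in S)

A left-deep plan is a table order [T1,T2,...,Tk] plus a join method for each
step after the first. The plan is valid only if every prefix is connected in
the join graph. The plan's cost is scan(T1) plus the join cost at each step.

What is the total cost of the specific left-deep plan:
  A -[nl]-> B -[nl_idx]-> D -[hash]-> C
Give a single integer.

161220

step 1: scan A: cost=100, card=100
step 2: join B via nl
    card(P join B) = 100*120/(2) = 6000
    cost = 100 + 100*120 = 12100
step 3: join D via nl_idx
    card(P join D) = 6000*150/(6*3) = 50000
    cost = 12100 + 6000*8 + 50000 = 110100
step 4: join C via hash
    card(P join C) = 50000*80/(5*8*16) = 6250
    cost = 110100 + 2*80*7 + 50000 = 161220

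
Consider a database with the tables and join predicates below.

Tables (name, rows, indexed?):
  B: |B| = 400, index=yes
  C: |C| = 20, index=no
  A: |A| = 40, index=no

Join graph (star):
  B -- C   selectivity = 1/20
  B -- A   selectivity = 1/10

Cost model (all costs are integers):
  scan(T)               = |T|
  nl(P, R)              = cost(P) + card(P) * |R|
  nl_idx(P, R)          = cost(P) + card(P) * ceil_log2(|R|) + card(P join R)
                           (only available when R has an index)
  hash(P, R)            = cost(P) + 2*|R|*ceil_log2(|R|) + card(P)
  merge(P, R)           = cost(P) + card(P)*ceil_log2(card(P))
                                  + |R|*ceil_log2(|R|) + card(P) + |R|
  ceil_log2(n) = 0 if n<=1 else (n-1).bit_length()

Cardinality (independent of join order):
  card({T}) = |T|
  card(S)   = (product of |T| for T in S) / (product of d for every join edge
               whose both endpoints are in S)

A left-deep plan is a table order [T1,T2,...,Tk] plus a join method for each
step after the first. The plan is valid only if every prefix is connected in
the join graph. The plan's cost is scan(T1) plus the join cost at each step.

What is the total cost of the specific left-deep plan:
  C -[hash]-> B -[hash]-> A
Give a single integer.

step 1: scan C: cost=20, card=20
step 2: join B via hash
    card(P join B) = 20*400/(20) = 400
    cost = 20 + 2*400*9 + 20 = 7240
step 3: join A via hash
    card(P join A) = 400*40/(10) = 1600
    cost = 7240 + 2*40*6 + 400 = 8120

8120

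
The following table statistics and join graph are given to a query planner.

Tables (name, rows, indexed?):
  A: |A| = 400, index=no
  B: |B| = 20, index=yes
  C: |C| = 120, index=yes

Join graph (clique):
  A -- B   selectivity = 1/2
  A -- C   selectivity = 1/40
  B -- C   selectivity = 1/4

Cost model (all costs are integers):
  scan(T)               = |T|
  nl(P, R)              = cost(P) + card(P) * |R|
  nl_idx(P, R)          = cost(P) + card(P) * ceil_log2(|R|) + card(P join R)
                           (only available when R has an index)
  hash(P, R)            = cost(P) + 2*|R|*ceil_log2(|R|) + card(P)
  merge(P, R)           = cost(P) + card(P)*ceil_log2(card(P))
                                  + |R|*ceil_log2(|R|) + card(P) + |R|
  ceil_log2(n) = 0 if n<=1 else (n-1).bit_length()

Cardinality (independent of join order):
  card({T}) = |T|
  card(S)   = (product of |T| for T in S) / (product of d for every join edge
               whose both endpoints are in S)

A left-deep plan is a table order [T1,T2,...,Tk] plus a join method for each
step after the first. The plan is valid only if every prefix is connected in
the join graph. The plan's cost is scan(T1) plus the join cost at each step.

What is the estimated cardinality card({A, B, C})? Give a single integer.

Tables in S: A(400), B(20), C(120)
Edges inside S: A-B(d=2), A-C(d=40), B-C(d=4)
numerator = 400 * 20 * 120 = 960000
denominator = 2 * 40 * 4 = 320
card(S) = 960000 / 320 = 3000

3000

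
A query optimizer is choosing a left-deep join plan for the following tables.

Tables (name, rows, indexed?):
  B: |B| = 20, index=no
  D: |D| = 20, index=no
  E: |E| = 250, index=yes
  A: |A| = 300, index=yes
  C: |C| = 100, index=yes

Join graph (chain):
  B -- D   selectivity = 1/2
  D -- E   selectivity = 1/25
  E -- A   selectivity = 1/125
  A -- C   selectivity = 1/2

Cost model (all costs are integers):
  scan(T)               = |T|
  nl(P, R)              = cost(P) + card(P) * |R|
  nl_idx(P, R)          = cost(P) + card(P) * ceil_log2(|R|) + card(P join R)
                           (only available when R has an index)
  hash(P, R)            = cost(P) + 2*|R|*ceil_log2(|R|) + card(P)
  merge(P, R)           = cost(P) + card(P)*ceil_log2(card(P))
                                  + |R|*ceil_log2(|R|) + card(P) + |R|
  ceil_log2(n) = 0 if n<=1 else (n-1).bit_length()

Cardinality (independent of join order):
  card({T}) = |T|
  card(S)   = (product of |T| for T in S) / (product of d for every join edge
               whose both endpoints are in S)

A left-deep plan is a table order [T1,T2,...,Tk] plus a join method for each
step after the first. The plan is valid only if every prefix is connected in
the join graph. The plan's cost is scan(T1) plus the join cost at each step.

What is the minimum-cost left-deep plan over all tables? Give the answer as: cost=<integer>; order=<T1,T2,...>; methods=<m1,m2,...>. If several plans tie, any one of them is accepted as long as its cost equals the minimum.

cost=9540; order=D,E,A,B,C; methods=nl_idx,nl_idx,hash,hash

Selinger DP (subsets sized 1..n):
  {B}: scan cost=20, card=20
  {D}: scan cost=20, card=20
  {E}: scan cost=250, card=250
  {A}: scan cost=300, card=300
  {C}: scan cost=100, card=100
  {BD}: card=200; try (D,hash)→240, (B,hash)→240, (D,merge)→260, (B,merge)→260, (D,nl)→420, (B,nl)→420; best=240 via (D,hash)
  {DE}: card=200; try (E,nl_idx)→380, (D,hash)→700, (E,merge)→2390, (D,merge)→2620, (E,hash)→4040, (E,nl)→5020 …(+1); best=380 via (E,nl_idx)
  {AE}: card=600; try (A,nl_idx)→3100, (E,nl_idx)→3300, (E,hash)→4600, (A,merge)→5500, (E,merge)→5550, (A,hash)→5900 …(+2); best=3100 via (A,nl_idx)
  {AC}: card=15000; try (C,hash)→2000, (A,merge)→3900, (C,merge)→4100, (A,hash)→5600, (A,nl_idx)→16000, (C,nl_idx)→17400 …(+2); best=2000 via (C,hash)
  {BDE}: card=2000; try (B,hash)→780, (B,merge)→2300, (E,nl_idx)→3840, (E,merge)→4290, (B,nl)→4380, (E,hash)→4440 …(+1); best=780 via (B,hash)
  {ADE}: card=480; try (A,nl_idx)→2660, (D,hash)→3900, (A,merge)→5180, (A,hash)→5980, (D,merge)→9820, (D,nl)→15100 …(+1); best=2660 via (A,nl_idx)
  {ACE}: card=30000; try (C,hash)→5100, (C,merge)→10500, (E,hash)→21000, (C,nl_idx)→37300, (C,nl)→63100, (E,nl_idx)→152000 …(+2); best=5100 via (C,hash)
  {ABDE}: card=4800; try (B,hash)→3340, (B,merge)→7580, (A,hash)→8180, (B,nl)→12260, (A,nl_idx)→23580, (A,merge)→27780 …(+1); best=3340 via (B,hash)
  {ACDE}: card=24000; try (C,hash)→4540, (C,merge)→8260, (C,nl_idx)→30020, (D,hash)→35300, (C,nl)→50660, (D,merge)→485220 …(+1); best=4540 via (C,hash)
  {ABCDE}: card=240000; try (C,hash)→9540, (B,hash)→28740, (C,merge)→71340, (C,nl_idx)→276940, (B,merge)→388660, (C,nl)→483340 …(+1); best=9540 via (C,hash)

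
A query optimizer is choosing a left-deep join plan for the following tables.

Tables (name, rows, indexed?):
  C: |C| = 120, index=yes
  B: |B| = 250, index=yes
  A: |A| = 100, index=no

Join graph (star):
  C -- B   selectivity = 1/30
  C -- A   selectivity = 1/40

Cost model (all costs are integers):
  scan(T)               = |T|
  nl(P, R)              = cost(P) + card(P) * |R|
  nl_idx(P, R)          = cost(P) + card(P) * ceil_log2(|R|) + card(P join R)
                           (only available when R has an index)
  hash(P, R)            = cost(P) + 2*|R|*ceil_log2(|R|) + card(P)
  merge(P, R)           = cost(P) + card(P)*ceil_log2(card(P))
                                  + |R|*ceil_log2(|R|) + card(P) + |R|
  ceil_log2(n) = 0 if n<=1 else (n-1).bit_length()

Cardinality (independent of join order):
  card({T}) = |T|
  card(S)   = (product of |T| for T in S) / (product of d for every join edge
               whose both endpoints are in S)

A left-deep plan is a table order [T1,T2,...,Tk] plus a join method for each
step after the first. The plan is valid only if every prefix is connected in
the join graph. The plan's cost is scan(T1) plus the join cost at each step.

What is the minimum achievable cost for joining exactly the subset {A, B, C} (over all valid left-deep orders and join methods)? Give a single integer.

4480

Selinger DP over subsets of {A,B,C}:
  {C}: scan cost=120, card=120
  {B}: scan cost=250, card=250
  {A}: scan cost=100, card=100
  {BC}: card=1000; try (B,nl_idx)→2080, (C,hash)→2180, (C,nl_idx)→3000, (B,merge)→3330, (C,merge)→3460, (B,hash)→4240 …(+2); best=2080 via (B,nl_idx)
  {AC}: card=300; try (C,nl_idx)→1100, (A,hash)→1640, (C,merge)→1860, (C,hash)→1880, (A,merge)→1880, (C,nl)→12100 …(+1); best=1100 via (C,nl_idx)
  {ABC}: card=2500; try (A,hash)→4480, (B,hash)→5400, (B,nl_idx)→6000, (B,merge)→6350, (A,merge)→13880, (B,nl)→76100 …(+1); best=4480 via (A,hash)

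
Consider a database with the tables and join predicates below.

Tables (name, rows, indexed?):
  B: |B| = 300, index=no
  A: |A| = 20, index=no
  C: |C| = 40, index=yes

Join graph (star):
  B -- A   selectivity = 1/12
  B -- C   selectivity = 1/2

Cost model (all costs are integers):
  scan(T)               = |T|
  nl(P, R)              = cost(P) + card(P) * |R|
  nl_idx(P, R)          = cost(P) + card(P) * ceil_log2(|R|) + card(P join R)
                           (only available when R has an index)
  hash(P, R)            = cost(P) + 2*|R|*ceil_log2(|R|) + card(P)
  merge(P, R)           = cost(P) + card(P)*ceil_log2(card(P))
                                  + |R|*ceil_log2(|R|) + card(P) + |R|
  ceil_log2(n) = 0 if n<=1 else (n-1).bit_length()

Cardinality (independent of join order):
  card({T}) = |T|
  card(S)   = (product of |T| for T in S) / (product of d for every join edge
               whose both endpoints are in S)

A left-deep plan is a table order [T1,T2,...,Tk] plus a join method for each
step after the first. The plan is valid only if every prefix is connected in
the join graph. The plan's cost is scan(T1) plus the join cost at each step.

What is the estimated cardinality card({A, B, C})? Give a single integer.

Tables in S: A(20), B(300), C(40)
Edges inside S: B-A(d=12), B-C(d=2)
numerator = 20 * 300 * 40 = 240000
denominator = 12 * 2 = 24
card(S) = 240000 / 24 = 10000

10000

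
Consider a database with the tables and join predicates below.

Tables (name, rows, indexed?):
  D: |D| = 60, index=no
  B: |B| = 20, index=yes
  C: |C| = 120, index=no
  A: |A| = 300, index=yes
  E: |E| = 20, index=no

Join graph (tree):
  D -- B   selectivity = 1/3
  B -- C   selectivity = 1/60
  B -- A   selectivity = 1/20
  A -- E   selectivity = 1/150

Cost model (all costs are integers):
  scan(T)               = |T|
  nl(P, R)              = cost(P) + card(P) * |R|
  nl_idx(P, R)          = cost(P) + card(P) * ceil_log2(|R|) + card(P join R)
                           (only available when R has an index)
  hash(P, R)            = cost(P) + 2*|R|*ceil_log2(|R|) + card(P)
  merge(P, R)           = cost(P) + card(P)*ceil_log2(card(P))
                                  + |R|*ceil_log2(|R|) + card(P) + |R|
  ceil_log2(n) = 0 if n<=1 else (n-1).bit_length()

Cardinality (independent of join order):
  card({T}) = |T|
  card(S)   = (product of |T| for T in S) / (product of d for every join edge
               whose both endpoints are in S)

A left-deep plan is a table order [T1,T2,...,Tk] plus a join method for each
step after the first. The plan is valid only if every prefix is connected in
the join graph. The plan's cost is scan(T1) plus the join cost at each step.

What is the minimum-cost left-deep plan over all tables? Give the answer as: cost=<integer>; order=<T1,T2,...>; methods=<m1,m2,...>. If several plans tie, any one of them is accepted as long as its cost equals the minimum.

cost=2520; order=E,A,B,C,D; methods=nl_idx,hash,merge,hash

Selinger DP (subsets sized 1..n):
  {D}: scan cost=60, card=60
  {B}: scan cost=20, card=20
  {C}: scan cost=120, card=120
  {A}: scan cost=300, card=300
  {E}: scan cost=20, card=20
  {BD}: card=400; try (B,hash)→320, (D,merge)→560, (B,merge)→600, (D,hash)→760, (B,nl_idx)→760, (D,nl)→1220 …(+1); best=320 via (B,hash)
  {BC}: card=40; try (B,hash)→440, (B,nl_idx)→760, (C,merge)→1100, (B,merge)→1200, (C,hash)→1720, (C,nl)→2420 …(+1); best=440 via (B,hash)
  {AB}: card=300; try (A,nl_idx)→500, (B,hash)→800, (B,nl_idx)→2100, (A,merge)→3140, (B,merge)→3420, (A,hash)→5440 …(+2); best=500 via (A,nl_idx)
  {AE}: card=40; try (A,nl_idx)→240, (E,hash)→800, (A,merge)→3140, (E,merge)→3420, (A,hash)→5440, (A,nl)→6020 …(+1); best=240 via (A,nl_idx)
  {BCD}: card=800; try (D,merge)→1140, (D,hash)→1200, (C,hash)→2400, (D,nl)→2840, (C,merge)→5280, (C,nl)→48320; best=1140 via (D,merge)
  {ABD}: card=6000; try (D,hash)→1520, (D,merge)→3920, (A,hash)→6120, (A,merge)→7320, (A,nl_idx)→9920, (D,nl)→18500 …(+1); best=1520 via (D,hash)
  {ABC}: card=600; try (A,nl_idx)→1400, (C,hash)→2480, (A,merge)→3720, (C,merge)→4460, (A,hash)→5880, (A,nl)→12440 …(+1); best=1400 via (A,nl_idx)
  {ABE}: card=40; try (B,hash)→480, (B,nl_idx)→480, (B,merge)→640, (E,hash)→1000, (B,nl)→1040, (E,merge)→3620 …(+1); best=480 via (B,hash)
  {ABCD}: card=12000; try (D,hash)→2720, (A,hash)→7340, (D,merge)→8420, (C,hash)→9200, (A,merge)→12940, (A,nl_idx)→20340 …(+4); best=2720 via (D,hash)
  {ABDE}: card=800; try (D,merge)→1180, (D,hash)→1240, (D,nl)→2880, (E,hash)→7720, (E,merge)→85640, (E,nl)→121520; best=1180 via (D,merge)
  {ABCE}: card=80; try (C,merge)→1720, (E,hash)→2200, (C,hash)→2200, (C,nl)→5280, (E,merge)→8120, (E,nl)→13400; best=1720 via (C,merge)
  {ABCDE}: card=1600; try (D,hash)→2520, (D,merge)→2780, (C,hash)→3660, (D,nl)→6520, (C,merge)→10940, (E,hash)→14920 …(+3); best=2520 via (D,hash)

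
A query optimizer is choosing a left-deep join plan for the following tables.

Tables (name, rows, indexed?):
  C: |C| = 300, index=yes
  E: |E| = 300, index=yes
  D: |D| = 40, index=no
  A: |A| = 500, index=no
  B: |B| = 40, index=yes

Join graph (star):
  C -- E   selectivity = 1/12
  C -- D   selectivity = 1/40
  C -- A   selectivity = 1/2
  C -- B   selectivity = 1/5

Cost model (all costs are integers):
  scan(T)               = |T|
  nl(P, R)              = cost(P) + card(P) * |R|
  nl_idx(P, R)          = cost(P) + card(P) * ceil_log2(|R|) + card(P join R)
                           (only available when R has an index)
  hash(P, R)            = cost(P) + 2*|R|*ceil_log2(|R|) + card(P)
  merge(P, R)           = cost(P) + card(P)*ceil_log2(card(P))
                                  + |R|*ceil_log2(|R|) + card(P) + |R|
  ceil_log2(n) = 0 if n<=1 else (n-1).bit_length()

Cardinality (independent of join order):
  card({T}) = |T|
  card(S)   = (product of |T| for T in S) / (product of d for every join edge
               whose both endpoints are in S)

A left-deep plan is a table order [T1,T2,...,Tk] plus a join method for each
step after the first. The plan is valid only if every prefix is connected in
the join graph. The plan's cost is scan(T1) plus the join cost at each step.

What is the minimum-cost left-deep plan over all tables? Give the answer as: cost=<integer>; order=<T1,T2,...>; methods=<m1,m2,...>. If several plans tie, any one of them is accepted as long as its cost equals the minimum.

Selinger DP (subsets sized 1..n):
  {C}: scan cost=300, card=300
  {E}: scan cost=300, card=300
  {D}: scan cost=40, card=40
  {A}: scan cost=500, card=500
  {B}: scan cost=40, card=40
  {CE}: card=7500; try (E,hash)→6000, (C,hash)→6000, (E,merge)→6300, (C,merge)→6300, (E,nl_idx)→10500, (C,nl_idx)→10500 …(+2); best=6000 via (E,hash)
  {CD}: card=300; try (C,nl_idx)→700, (D,hash)→1080, (C,merge)→3320, (D,merge)→3580, (C,hash)→5480, (C,nl)→12040 …(+1); best=700 via (C,nl_idx)
  {AC}: card=75000; try (C,hash)→6400, (A,merge)→8300, (C,merge)→8500, (A,hash)→9600, (C,nl_idx)→80000, (A,nl)→150300 …(+1); best=6400 via (C,hash)
  {BC}: card=2400; try (B,hash)→1080, (C,nl_idx)→2800, (C,merge)→3320, (B,merge)→3580, (B,nl_idx)→4500, (C,hash)→5480 …(+2); best=1080 via (B,hash)
  {CDE}: card=7500; try (E,hash)→6400, (E,merge)→6700, (E,nl_idx)→10900, (D,hash)→13980, (E,nl)→90700, (D,merge)→111280 …(+1); best=6400 via (E,hash)
  {ACE}: card=1875000; try (A,hash)→22500, (E,hash)→86800, (A,merge)→116000, (E,merge)→1359400, (E,nl_idx)→2556400, (A,nl)→3756000 …(+1); best=22500 via (A,hash)
  {BCE}: card=60000; try (E,hash)→8880, (B,hash)→13980, (E,merge)→35280, (E,nl_idx)→82680, (B,nl_idx)→111000, (B,merge)→111280 …(+2); best=8880 via (E,hash)
  {ACD}: card=75000; try (A,merge)→8700, (A,hash)→10000, (D,hash)→81880, (A,nl)→150700, (D,merge)→1356680, (D,nl)→3006400; best=8700 via (A,merge)
  {BCD}: card=2400; try (B,hash)→1480, (D,hash)→3960, (B,merge)→3980, (B,nl_idx)→4900, (B,nl)→12700, (D,merge)→32560 …(+1); best=1480 via (B,hash)
  {ABC}: card=600000; try (A,hash)→12480, (A,merge)→37280, (B,hash)→81880, (B,nl_idx)→1056400, (A,nl)→1201080, (B,merge)→1356680 …(+1); best=12480 via (A,hash)
  {ACDE}: card=1875000; try (A,hash)→22900, (E,hash)→89100, (A,merge)→116400, (E,merge)→1361700, (D,hash)→1897980, (E,nl_idx)→2558700 …(+4); best=22900 via (A,hash)
  {BCDE}: card=60000; try (E,hash)→9280, (B,hash)→14380, (E,merge)→35680, (D,hash)→69360, (E,nl_idx)→83080, (B,nl_idx)→111400 …(+5); best=9280 via (E,hash)
  {ABCE}: card=15000000; try (A,hash)→77880, (E,hash)→617880, (A,merge)→1033880, (B,hash)→1897980, (E,merge)→12615480, (E,nl_idx)→20412480 …(+5); best=77880 via (A,hash)
  {ABCD}: card=600000; try (A,hash)→12880, (A,merge)→37680, (B,hash)→84180, (D,hash)→612960, (B,nl_idx)→1058700, (A,nl)→1201480 …(+4); best=12880 via (A,hash)
  {ABCDE}: card=15000000; try (A,hash)→78280, (E,hash)→618280, (A,merge)→1034280, (B,hash)→1898380, (E,merge)→12615880, (D,hash)→15078360 …(+8); best=78280 via (A,hash)

cost=78280; order=D,C,B,E,A; methods=nl_idx,hash,hash,hash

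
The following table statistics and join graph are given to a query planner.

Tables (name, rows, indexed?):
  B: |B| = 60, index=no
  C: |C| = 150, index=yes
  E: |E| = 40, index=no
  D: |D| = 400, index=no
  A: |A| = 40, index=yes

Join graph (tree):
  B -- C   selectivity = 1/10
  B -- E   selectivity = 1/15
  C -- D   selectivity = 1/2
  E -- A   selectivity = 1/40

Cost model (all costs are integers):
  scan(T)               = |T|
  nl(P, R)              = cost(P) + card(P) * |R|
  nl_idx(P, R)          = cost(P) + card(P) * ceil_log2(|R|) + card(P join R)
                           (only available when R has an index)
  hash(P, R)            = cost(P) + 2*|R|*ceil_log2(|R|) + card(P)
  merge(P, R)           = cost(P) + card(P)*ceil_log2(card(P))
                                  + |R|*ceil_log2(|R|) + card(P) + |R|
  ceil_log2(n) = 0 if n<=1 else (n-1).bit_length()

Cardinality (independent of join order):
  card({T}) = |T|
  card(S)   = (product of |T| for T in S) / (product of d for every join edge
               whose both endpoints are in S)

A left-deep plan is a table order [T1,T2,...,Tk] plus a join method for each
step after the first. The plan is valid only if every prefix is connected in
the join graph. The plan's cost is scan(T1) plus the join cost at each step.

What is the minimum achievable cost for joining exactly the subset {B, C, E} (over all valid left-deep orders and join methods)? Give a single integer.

2400

Selinger DP over subsets of {B,C,E}:
  {B}: scan cost=60, card=60
  {C}: scan cost=150, card=150
  {E}: scan cost=40, card=40
  {BC}: card=900; try (B,hash)→1020, (C,nl_idx)→1440, (C,merge)→1830, (B,merge)→1920, (C,hash)→2520, (C,nl)→9060 …(+1); best=1020 via (B,hash)
  {BE}: card=160; try (E,hash)→600, (B,merge)→740, (E,merge)→760, (B,hash)→800, (B,nl)→2440, (E,nl)→2460; best=600 via (E,hash)
  {BCE}: card=2400; try (E,hash)→2400, (C,hash)→3160, (C,merge)→3390, (C,nl_idx)→4280, (E,merge)→11200, (C,nl)→24600 …(+1); best=2400 via (E,hash)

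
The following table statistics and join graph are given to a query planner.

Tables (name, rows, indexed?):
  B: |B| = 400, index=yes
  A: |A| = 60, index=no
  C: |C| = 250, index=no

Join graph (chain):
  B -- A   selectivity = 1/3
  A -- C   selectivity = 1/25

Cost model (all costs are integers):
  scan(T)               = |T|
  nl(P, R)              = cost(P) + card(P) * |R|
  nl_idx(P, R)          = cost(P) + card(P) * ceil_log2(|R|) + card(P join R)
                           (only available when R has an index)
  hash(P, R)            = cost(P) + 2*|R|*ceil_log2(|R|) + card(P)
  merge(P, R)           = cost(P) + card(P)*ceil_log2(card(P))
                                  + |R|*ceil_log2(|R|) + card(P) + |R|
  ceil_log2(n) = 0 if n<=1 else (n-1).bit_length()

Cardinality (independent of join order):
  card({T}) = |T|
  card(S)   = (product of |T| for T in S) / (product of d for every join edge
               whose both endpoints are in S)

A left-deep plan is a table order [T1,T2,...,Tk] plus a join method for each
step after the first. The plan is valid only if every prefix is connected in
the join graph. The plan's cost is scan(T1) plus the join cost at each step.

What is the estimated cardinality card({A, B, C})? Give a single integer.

80000

Tables in S: A(60), B(400), C(250)
Edges inside S: B-A(d=3), A-C(d=25)
numerator = 60 * 400 * 250 = 6000000
denominator = 3 * 25 = 75
card(S) = 6000000 / 75 = 80000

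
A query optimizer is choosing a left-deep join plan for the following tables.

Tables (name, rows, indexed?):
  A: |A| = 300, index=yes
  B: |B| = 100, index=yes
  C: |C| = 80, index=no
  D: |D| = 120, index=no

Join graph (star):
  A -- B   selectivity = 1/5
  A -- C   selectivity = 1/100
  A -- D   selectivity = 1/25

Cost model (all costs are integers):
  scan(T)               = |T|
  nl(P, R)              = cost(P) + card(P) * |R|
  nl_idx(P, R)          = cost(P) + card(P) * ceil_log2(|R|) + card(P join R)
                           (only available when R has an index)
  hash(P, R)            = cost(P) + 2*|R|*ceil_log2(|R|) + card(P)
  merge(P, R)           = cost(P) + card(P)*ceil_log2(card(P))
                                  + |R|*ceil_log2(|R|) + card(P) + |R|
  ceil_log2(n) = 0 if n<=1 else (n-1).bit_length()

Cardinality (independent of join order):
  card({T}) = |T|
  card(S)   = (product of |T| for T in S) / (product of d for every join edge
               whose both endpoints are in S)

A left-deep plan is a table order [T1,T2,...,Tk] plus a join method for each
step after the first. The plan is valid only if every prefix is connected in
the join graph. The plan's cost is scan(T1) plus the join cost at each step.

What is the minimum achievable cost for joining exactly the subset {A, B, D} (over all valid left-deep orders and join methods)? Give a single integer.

5120

Selinger DP over subsets of {A,B,D}:
  {A}: scan cost=300, card=300
  {B}: scan cost=100, card=100
  {D}: scan cost=120, card=120
  {AB}: card=6000; try (B,hash)→2000, (A,merge)→3900, (B,merge)→4100, (A,hash)→5600, (A,nl_idx)→7000, (B,nl_idx)→8400 …(+2); best=2000 via (B,hash)
  {AD}: card=1440; try (D,hash)→2280, (A,nl_idx)→2640, (A,merge)→4080, (D,merge)→4260, (A,hash)→5640, (A,nl)→36120 …(+1); best=2280 via (D,hash)
  {ABD}: card=28800; try (B,hash)→5120, (D,hash)→9680, (B,merge)→20360, (B,nl_idx)→41160, (D,merge)→86960, (B,nl)→146280 …(+1); best=5120 via (B,hash)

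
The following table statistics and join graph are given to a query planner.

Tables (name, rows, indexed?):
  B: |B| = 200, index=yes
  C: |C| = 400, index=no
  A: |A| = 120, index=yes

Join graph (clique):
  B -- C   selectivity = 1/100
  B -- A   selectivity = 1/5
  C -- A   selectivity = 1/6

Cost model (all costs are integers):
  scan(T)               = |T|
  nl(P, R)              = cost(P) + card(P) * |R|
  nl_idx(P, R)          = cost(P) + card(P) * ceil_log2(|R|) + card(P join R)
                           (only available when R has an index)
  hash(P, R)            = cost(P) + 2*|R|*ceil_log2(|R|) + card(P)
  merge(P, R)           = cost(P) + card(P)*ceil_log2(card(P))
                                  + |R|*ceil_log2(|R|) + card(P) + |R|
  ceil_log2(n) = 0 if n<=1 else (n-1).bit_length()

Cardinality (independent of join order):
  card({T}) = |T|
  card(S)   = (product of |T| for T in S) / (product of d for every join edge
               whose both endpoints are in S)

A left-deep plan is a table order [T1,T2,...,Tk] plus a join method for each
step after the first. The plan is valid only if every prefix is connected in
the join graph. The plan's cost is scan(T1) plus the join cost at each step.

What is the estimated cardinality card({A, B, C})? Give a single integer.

3200

Tables in S: A(120), B(200), C(400)
Edges inside S: B-C(d=100), B-A(d=5), C-A(d=6)
numerator = 120 * 200 * 400 = 9600000
denominator = 100 * 5 * 6 = 3000
card(S) = 9600000 / 3000 = 3200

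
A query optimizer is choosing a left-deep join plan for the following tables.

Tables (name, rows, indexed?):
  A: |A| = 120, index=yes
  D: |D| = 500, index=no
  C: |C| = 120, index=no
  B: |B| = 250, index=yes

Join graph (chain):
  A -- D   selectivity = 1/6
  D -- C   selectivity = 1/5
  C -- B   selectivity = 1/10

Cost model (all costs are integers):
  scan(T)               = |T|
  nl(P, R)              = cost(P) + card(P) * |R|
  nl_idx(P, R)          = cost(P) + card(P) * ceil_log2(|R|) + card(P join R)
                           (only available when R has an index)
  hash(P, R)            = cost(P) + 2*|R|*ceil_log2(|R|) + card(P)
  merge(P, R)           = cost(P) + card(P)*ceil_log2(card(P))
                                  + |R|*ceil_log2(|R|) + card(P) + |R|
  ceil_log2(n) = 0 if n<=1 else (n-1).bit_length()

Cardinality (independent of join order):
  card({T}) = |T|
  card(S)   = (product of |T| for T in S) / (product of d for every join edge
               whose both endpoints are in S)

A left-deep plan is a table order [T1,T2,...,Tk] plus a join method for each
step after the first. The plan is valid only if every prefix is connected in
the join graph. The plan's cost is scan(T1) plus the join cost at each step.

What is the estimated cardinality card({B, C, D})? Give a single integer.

300000

Tables in S: B(250), C(120), D(500)
Edges inside S: D-C(d=5), C-B(d=10)
numerator = 250 * 120 * 500 = 15000000
denominator = 5 * 10 = 50
card(S) = 15000000 / 50 = 300000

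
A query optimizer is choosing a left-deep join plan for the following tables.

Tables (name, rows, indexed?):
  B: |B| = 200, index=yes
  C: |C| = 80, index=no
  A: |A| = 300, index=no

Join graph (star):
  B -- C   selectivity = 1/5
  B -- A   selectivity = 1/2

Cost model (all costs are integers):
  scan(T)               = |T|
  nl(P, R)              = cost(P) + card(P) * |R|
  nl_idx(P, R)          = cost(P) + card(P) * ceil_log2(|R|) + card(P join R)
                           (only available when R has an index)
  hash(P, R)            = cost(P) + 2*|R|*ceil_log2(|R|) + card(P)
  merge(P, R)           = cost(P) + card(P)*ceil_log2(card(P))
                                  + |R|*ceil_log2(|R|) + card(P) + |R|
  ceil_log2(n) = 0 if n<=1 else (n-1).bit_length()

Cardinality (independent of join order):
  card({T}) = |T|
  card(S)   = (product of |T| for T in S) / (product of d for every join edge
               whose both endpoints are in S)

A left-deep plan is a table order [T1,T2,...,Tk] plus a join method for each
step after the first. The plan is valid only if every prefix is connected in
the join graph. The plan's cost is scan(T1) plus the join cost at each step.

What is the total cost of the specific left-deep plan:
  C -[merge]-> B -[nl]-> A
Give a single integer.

962520

step 1: scan C: cost=80, card=80
step 2: join B via merge
    card(P join B) = 80*200/(5) = 3200
    cost = 80 + 80*7 + 200*8 + 80 + 200 = 2520
step 3: join A via nl
    card(P join A) = 3200*300/(2) = 480000
    cost = 2520 + 3200*300 = 962520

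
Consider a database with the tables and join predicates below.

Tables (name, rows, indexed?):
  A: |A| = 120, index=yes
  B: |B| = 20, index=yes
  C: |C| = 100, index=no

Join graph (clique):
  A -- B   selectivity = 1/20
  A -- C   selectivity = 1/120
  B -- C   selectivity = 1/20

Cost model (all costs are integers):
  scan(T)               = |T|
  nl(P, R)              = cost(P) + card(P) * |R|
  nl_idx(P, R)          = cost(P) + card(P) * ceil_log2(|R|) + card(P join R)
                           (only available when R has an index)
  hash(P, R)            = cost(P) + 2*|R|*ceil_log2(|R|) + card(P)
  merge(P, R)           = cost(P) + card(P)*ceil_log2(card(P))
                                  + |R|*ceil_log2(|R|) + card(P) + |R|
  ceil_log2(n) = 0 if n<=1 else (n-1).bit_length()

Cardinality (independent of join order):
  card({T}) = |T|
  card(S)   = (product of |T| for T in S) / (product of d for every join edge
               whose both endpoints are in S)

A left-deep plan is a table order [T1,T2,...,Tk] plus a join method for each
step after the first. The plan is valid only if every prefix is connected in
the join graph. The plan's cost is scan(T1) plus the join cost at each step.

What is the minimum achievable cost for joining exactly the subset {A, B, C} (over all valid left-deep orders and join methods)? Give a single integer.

1105

Selinger DP over subsets of {A,B,C}:
  {A}: scan cost=120, card=120
  {B}: scan cost=20, card=20
  {C}: scan cost=100, card=100
  {AB}: card=120; try (A,nl_idx)→280, (B,hash)→440, (B,nl_idx)→840, (A,merge)→1100, (B,merge)→1200, (A,hash)→1720 …(+2); best=280 via (A,nl_idx)
  {AC}: card=100; try (A,nl_idx)→900, (C,hash)→1640, (A,merge)→1860, (C,merge)→1880, (A,hash)→1880, (A,nl)→12100 …(+1); best=900 via (A,nl_idx)
  {BC}: card=100; try (B,hash)→400, (B,nl_idx)→700, (C,merge)→940, (B,merge)→1020, (C,hash)→1440, (C,nl)→2020 …(+1); best=400 via (B,hash)
  {ABC}: card=5; try (A,nl_idx)→1105, (B,hash)→1200, (B,nl_idx)→1405, (C,hash)→1800, (B,merge)→1820, (C,merge)→2040 …(+5); best=1105 via (A,nl_idx)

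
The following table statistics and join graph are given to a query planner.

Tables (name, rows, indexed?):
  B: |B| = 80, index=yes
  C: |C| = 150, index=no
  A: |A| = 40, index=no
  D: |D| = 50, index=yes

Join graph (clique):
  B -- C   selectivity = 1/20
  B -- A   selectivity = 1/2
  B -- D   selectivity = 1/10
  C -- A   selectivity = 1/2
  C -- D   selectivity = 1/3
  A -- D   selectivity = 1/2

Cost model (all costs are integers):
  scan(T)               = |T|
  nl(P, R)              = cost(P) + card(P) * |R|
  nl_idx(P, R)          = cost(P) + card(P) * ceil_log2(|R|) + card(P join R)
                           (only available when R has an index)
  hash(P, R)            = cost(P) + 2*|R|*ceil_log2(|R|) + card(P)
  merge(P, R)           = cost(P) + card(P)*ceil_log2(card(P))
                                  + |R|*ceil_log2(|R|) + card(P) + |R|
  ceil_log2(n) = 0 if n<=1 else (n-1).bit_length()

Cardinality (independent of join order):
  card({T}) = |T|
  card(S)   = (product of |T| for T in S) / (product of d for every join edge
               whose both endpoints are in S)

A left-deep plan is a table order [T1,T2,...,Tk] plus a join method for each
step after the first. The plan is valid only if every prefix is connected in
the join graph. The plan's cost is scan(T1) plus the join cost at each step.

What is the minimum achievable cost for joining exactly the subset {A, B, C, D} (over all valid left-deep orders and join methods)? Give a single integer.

4100

Selinger DP over subsets of {A,B,C,D}:
  {B}: scan cost=80, card=80
  {C}: scan cost=150, card=150
  {A}: scan cost=40, card=40
  {D}: scan cost=50, card=50
  {BC}: card=600; try (B,hash)→1420, (B,nl_idx)→1800, (C,merge)→2070, (B,merge)→2140, (C,hash)→2560, (C,nl)→12080 …(+1); best=1420 via (B,hash)
  {AB}: card=1600; try (A,hash)→640, (B,merge)→960, (A,merge)→1000, (B,hash)→1200, (B,nl_idx)→1920, (B,nl)→3240 …(+1); best=640 via (A,hash)
  {BD}: card=400; try (D,hash)→760, (B,nl_idx)→800, (D,nl_idx)→960, (B,merge)→1040, (D,merge)→1070, (B,hash)→1220 …(+2); best=760 via (D,hash)
  {AC}: card=3000; try (A,hash)→780, (C,merge)→1670, (A,merge)→1780, (C,hash)→2480, (C,nl)→6040, (A,nl)→6150; best=780 via (A,hash)
  {CD}: card=2500; try (D,hash)→900, (C,merge)→1750, (D,merge)→1850, (C,hash)→2500, (D,nl_idx)→3550, (C,nl)→7550 …(+1); best=900 via (D,hash)
  {AD}: card=1000; try (A,hash)→580, (D,merge)→670, (D,hash)→680, (A,merge)→680, (D,nl_idx)→1280, (D,nl)→2040 …(+1); best=580 via (A,hash)
  {ABC}: card=6000; try (A,hash)→2500, (C,hash)→4640, (B,hash)→4900, (A,merge)→8300, (C,merge)→21190, (A,nl)→25420 …(+4); best=2500 via (A,hash)
  {BCD}: card=1000; try (D,hash)→2620, (C,hash)→3560, (B,hash)→4520, (D,nl_idx)→6020, (C,merge)→6110, (D,merge)→8370 …(+5); best=2620 via (D,hash)
  {ABD}: card=4000; try (A,hash)→1640, (B,hash)→2700, (D,hash)→2840, (A,merge)→5040, (B,nl_idx)→11580, (B,merge)→12220 …(+5); best=1640 via (A,hash)
  {ACD}: card=25000; try (A,hash)→3880, (C,hash)→3980, (D,hash)→4380, (C,merge)→12930, (A,merge)→33680, (D,merge)→40130 …(+4); best=3880 via (A,hash)
  {ABCD}: card=5000; try (A,hash)→4100, (C,hash)→8040, (D,hash)→9100, (A,merge)→13900, (B,hash)→30000, (A,nl)→42620 …(+8); best=4100 via (A,hash)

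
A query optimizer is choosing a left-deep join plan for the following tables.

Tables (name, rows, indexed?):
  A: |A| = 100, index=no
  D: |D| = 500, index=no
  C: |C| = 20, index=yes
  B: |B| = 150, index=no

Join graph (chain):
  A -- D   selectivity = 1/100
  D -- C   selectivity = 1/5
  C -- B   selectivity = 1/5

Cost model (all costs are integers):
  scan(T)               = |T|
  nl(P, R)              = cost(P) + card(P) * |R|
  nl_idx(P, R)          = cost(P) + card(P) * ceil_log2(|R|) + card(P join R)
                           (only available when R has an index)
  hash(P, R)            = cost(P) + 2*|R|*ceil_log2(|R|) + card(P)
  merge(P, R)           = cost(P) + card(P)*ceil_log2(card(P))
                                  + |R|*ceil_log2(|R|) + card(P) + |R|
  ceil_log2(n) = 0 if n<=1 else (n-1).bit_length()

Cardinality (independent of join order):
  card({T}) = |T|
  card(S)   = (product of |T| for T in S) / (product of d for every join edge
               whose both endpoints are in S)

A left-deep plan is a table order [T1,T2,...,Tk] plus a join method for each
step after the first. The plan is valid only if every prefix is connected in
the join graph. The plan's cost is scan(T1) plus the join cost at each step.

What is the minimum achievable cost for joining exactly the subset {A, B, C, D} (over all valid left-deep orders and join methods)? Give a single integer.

7500

Selinger DP over subsets of {A,B,C,D}:
  {A}: scan cost=100, card=100
  {D}: scan cost=500, card=500
  {C}: scan cost=20, card=20
  {B}: scan cost=150, card=150
  {AD}: card=500; try (A,hash)→2400, (D,merge)→5900, (A,merge)→6300, (D,hash)→9200, (D,nl)→50100, (A,nl)→50500; best=2400 via (A,hash)
  {CD}: card=2000; try (C,hash)→1200, (C,nl_idx)→5000, (D,merge)→5140, (C,merge)→5620, (D,hash)→9040, (D,nl)→10020 …(+1); best=1200 via (C,hash)
  {BC}: card=600; try (C,hash)→500, (B,merge)→1490, (C,nl_idx)→1500, (C,merge)→1620, (B,hash)→2440, (B,nl)→3020 …(+1); best=500 via (C,hash)
  {ACD}: card=2000; try (C,hash)→3100, (A,hash)→4600, (C,nl_idx)→6900, (C,merge)→7520, (C,nl)→12400, (A,merge)→26000 …(+1); best=3100 via (C,hash)
  {BCD}: card=60000; try (B,hash)→5600, (D,hash)→10100, (D,merge)→12100, (B,merge)→26550, (D,nl)→300500, (B,nl)→301200; best=5600 via (B,hash)
  {ABCD}: card=60000; try (B,hash)→7500, (B,merge)→28450, (A,hash)→67000, (B,nl)→303100, (A,merge)→1026400, (A,nl)→6005600; best=7500 via (B,hash)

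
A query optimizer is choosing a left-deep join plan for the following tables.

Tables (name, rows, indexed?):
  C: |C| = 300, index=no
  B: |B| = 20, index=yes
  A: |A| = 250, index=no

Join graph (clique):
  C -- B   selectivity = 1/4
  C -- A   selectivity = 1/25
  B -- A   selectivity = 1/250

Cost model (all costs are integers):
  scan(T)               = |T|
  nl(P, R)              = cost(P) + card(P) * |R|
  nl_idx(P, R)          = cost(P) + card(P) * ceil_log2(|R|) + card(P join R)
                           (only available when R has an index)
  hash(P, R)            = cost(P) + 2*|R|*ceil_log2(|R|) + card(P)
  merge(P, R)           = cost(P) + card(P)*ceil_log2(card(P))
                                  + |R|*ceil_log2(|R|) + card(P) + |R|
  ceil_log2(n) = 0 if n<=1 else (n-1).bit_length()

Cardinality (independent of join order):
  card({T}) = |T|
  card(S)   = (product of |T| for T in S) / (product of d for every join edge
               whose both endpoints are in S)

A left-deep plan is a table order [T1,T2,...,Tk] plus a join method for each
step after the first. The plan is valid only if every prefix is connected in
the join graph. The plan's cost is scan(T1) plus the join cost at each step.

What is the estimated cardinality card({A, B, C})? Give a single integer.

60

Tables in S: A(250), B(20), C(300)
Edges inside S: C-B(d=4), C-A(d=25), B-A(d=250)
numerator = 250 * 20 * 300 = 1500000
denominator = 4 * 25 * 250 = 25000
card(S) = 1500000 / 25000 = 60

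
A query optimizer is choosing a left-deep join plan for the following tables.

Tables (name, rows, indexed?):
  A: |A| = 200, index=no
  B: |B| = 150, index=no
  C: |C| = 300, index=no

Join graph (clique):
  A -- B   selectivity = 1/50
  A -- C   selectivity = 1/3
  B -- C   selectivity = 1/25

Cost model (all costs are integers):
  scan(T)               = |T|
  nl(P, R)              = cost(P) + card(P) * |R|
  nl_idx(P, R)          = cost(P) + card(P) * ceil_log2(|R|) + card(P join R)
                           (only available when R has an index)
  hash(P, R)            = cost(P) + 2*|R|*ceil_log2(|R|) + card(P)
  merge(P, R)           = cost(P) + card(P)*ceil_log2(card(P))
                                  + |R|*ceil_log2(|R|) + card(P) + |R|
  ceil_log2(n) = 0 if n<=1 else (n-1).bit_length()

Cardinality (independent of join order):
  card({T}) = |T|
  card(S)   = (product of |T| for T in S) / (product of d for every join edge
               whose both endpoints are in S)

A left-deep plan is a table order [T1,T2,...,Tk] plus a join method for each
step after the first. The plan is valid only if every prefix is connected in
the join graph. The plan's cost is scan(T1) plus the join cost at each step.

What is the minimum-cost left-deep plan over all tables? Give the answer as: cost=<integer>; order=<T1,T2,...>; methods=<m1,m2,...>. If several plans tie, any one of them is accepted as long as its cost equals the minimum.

cost=8000; order=C,B,A; methods=hash,hash

Selinger DP (subsets sized 1..n):
  {A}: scan cost=200, card=200
  {B}: scan cost=150, card=150
  {C}: scan cost=300, card=300
  {AB}: card=600; try (B,hash)→2800, (A,merge)→3300, (B,merge)→3350, (A,hash)→3500, (A,nl)→30150, (B,nl)→30200; best=2800 via (B,hash)
  {AC}: card=20000; try (A,hash)→3800, (C,merge)→5000, (A,merge)→5100, (C,hash)→5800, (C,nl)→60200, (A,nl)→60300; best=3800 via (A,hash)
  {BC}: card=1800; try (B,hash)→3000, (C,merge)→4500, (B,merge)→4650, (C,hash)→5700, (C,nl)→45150, (B,nl)→45300; best=3000 via (B,hash)
  {ABC}: card=2400; try (A,hash)→8000, (C,hash)→8800, (C,merge)→12400, (B,hash)→26200, (A,merge)→26400, (C,nl)→182800 …(+3); best=8000 via (A,hash)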